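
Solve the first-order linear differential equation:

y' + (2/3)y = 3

Using integrating factor method:

General solution: y = 9/2 + Ce^(-2x/3)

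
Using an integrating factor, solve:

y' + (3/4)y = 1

Using integrating factor method:

General solution: y = 4/3 + Ce^(-3x/4)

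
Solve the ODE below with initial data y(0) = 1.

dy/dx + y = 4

General solution: y = 4 + Ce^(-x)
Applying y(0) = 1: C = 1 - 4 = -3
Particular solution: y = 4 - 3e^(-x)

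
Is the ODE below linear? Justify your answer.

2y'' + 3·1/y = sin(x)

No. Nonlinear (1/y term)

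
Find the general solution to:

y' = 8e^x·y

Separating variables and integrating:
ln|y| = 8e^x + C

General solution: y = Ce^(8e^x)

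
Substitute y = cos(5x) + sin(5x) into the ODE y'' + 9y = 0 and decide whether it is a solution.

Verification:
y'' = -25cos(5x) - 25sin(5x)
y'' + 9y ≠ 0 (frequency mismatch: got 25 instead of 9)

No, it is not a solution.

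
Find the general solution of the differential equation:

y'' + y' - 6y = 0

Characteristic equation: r² + r - 6 = 0
Roots: r = 2, -3 (distinct real)
General solution: y = C₁e^(2x) + C₂e^(-3x)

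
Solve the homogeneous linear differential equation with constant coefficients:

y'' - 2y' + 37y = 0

Characteristic equation: r² - 2r + 37 = 0
Roots: r = 1 ± 6i (complex conjugates)
General solution: y = e^x(C₁cos(6x) + C₂sin(6x))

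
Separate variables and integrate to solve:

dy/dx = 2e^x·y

Separating variables and integrating:
ln|y| = 2e^x + C

General solution: y = Ce^(2e^x)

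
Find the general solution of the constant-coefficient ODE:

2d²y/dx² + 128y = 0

Characteristic equation: 2r² + 128 = 0
Divide by 2: r² + 64 = 0
Roots: r = ±8i (complex conjugates)
General solution: y = C₁cos(8x) + C₂sin(8x)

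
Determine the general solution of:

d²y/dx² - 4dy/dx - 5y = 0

Characteristic equation: r² - 4r - 5 = 0
Roots: r = 5, -1 (distinct real)
General solution: y = C₁e^(5x) + C₂e^(-x)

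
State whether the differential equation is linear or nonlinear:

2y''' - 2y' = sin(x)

Linear (y and its derivatives appear to the first power only, no products of y terms)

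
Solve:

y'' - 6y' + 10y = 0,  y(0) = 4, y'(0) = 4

General solution: y = e^(3x)(C₁cos(x) + C₂sin(x))
Complex roots r = 3 ± i
Applying ICs: C₁ = 4, C₂ = -8
Particular solution: y = e^(3x)(4cos(x) - 8sin(x))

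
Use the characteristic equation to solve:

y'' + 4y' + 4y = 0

Characteristic equation: r² + 4r + 4 = 0
Factored: (r + 2)² = 0
Repeated root: r = -2
General solution: y = (C₁ + C₂x)e^(-2x)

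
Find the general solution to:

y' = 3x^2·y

Separating variables and integrating:
ln|y| = x^3 + C

General solution: y = Ce^(x^3)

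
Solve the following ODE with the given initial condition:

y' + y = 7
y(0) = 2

General solution: y = 7 + Ce^(-x)
Applying y(0) = 2: C = 2 - 7 = -5
Particular solution: y = 7 - 5e^(-x)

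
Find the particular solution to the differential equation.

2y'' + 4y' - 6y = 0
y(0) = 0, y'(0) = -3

General solution: y = C₁e^x + C₂e^(-3x)
Applying ICs: C₁ = -3/4, C₂ = 3/4
Particular solution: y = -(3/4)e^x + (3/4)e^(-3x)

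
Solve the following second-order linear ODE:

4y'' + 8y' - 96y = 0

Characteristic equation: 4r² + 8r - 96 = 0
Divide by 4: r² + 2r - 24 = 0
Roots: r = 4, -6 (distinct real)
General solution: y = C₁e^(4x) + C₂e^(-6x)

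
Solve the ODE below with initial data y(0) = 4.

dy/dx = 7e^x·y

General solution: y = Ce^(7e^x)
Applying IC y(0) = 4:
Particular solution: y = 4e^(7(e^x - 1))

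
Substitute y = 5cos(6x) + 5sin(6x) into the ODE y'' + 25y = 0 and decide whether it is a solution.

Verification:
y'' = -180cos(6x) - 180sin(6x)
y'' + 25y ≠ 0 (frequency mismatch: got 36 instead of 25)

No, it is not a solution.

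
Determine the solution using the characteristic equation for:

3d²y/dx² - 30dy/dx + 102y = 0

Characteristic equation: 3r² - 30r + 102 = 0
Divide by 3: r² - 10r + 34 = 0
Roots: r = 5 ± 3i (complex conjugates)
General solution: y = e^(5x)(C₁cos(3x) + C₂sin(3x))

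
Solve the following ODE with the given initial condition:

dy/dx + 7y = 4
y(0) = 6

General solution: y = 4/7 + Ce^(-7x)
Applying y(0) = 6: C = 6 - 4/7 = 38/7
Particular solution: y = 4/7 + (38/7)e^(-7x)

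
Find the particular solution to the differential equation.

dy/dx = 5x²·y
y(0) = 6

General solution: y = Ce^(5x³/3)
Applying IC y(0) = 6:
Particular solution: y = 6e^(5x³/3)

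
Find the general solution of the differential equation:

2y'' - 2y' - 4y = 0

Characteristic equation: 2r² - 2r - 4 = 0
Divide by 2: r² - r - 2 = 0
Roots: r = 2, -1 (distinct real)
General solution: y = C₁e^(2x) + C₂e^(-x)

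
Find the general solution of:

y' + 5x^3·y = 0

Using integrating factor method:

General solution: y = Ce^(-5x^4/4)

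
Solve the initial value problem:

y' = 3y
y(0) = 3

General solution: y = Ce^(3x)
Applying IC y(0) = 3:
Particular solution: y = 3e^(3x)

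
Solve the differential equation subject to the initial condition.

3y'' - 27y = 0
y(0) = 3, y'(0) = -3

General solution: y = C₁e^(3x) + C₂e^(-3x)
Applying ICs: C₁ = 1, C₂ = 2
Particular solution: y = e^(3x) + 2e^(-3x)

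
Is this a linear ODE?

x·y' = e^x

Yes. Linear (y and its derivatives appear to the first power only, no products of y terms)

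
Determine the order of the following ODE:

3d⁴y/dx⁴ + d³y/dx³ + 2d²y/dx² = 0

The order is 4 (highest derivative is of order 4).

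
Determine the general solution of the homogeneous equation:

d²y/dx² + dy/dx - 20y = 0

Characteristic equation: r² + r - 20 = 0
Roots: r = 4, -5 (distinct real)
General solution: y = C₁e^(4x) + C₂e^(-5x)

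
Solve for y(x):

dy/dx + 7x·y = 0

Using integrating factor method:

General solution: y = Ce^(-7x^2/2)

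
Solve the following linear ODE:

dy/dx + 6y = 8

Using integrating factor method:

General solution: y = 4/3 + Ce^(-6x)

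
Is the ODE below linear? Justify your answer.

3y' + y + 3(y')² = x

No. Nonlinear ((y')² term)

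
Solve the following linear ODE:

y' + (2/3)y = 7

Using integrating factor method:

General solution: y = 21/2 + Ce^(-2x/3)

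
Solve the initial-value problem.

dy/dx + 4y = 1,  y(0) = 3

General solution: y = 1/4 + Ce^(-4x)
Applying y(0) = 3: C = 3 - 1/4 = 11/4
Particular solution: y = 1/4 + (11/4)e^(-4x)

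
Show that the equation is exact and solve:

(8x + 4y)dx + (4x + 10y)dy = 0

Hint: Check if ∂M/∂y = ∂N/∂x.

Verify exactness: ∂M/∂y = ∂N/∂x ✓
Find F(x,y) such that ∂F/∂x = M, ∂F/∂y = N
Solution: 4x² + 4xy + 5y² = C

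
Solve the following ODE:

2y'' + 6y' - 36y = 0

Characteristic equation: 2r² + 6r - 36 = 0
Divide by 2: r² + 3r - 18 = 0
Roots: r = 3, -6 (distinct real)
General solution: y = C₁e^(3x) + C₂e^(-6x)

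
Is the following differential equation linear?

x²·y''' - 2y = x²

Yes. Linear (y and its derivatives appear to the first power only, no products of y terms)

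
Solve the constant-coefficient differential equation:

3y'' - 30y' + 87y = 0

Characteristic equation: 3r² - 30r + 87 = 0
Divide by 3: r² - 10r + 29 = 0
Roots: r = 5 ± 2i (complex conjugates)
General solution: y = e^(5x)(C₁cos(2x) + C₂sin(2x))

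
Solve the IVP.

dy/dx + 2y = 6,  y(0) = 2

General solution: y = 3 + Ce^(-2x)
Applying y(0) = 2: C = 2 - 3 = -1
Particular solution: y = 3 - e^(-2x)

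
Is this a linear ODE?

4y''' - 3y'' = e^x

Yes. Linear (y and its derivatives appear to the first power only, no products of y terms)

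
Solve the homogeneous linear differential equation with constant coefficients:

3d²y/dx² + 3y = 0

Characteristic equation: 3r² + 3 = 0
Divide by 3: r² + 1 = 0
Roots: r = ±i (complex conjugates)
General solution: y = C₁cos(x) + C₂sin(x)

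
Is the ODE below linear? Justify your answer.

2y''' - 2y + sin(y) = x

No. Nonlinear (sin(y) is nonlinear in y)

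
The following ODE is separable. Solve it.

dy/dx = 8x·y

Separating variables and integrating:
ln|y| = 4x^2 + C

General solution: y = Ce^(4x^2)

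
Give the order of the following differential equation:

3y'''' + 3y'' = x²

The order is 4 (highest derivative is of order 4).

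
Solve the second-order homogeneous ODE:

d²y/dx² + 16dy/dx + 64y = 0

Characteristic equation: r² + 16r + 64 = 0
Factored: (r + 8)² = 0
Repeated root: r = -8
General solution: y = (C₁ + C₂x)e^(-8x)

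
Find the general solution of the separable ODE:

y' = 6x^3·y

Separating variables and integrating:
ln|y| = 3x^4/2 + C

General solution: y = Ce^(3x^4/2)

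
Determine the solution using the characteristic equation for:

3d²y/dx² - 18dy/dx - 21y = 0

Characteristic equation: 3r² - 18r - 21 = 0
Divide by 3: r² - 6r - 7 = 0
Roots: r = 7, -1 (distinct real)
General solution: y = C₁e^(7x) + C₂e^(-x)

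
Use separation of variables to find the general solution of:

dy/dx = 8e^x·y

Separating variables and integrating:
ln|y| = 8e^x + C

General solution: y = Ce^(8e^x)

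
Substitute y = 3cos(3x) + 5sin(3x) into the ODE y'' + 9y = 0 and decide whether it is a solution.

Verification:
y'' = -27cos(3x) - 45sin(3x)
y'' + 9y = 0 ✓

Yes, it is a solution.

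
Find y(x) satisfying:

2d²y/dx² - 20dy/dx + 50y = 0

Characteristic equation: 2r² - 20r + 50 = 0
Divide by 2: r² - 10r + 25 = 0
Factored: (r - 5)² = 0
Repeated root: r = 5
General solution: y = (C₁ + C₂x)e^(5x)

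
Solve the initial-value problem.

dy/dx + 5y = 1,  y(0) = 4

General solution: y = 1/5 + Ce^(-5x)
Applying y(0) = 4: C = 4 - 1/5 = 19/5
Particular solution: y = 1/5 + (19/5)e^(-5x)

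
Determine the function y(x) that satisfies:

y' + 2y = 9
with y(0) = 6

General solution: y = 9/2 + Ce^(-2x)
Applying y(0) = 6: C = 6 - 9/2 = 3/2
Particular solution: y = 9/2 + (3/2)e^(-2x)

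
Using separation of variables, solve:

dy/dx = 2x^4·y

Separating variables and integrating:
ln|y| = 2x^5/5 + C

General solution: y = Ce^(2x^5/5)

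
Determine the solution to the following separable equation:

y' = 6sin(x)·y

Separating variables and integrating:
ln|y| = -6cos(x) + C

General solution: y = Ce^(-6cos(x))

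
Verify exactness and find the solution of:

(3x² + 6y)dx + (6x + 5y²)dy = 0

Verify exactness: ∂M/∂y = ∂N/∂x ✓
Find F(x,y) such that ∂F/∂x = M, ∂F/∂y = N
Solution: x³ + 6xy + 5y³/3 = C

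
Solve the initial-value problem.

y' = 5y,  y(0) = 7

General solution: y = Ce^(5x)
Applying IC y(0) = 7:
Particular solution: y = 7e^(5x)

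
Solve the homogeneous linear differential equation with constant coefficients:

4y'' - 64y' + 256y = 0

Characteristic equation: 4r² - 64r + 256 = 0
Divide by 4: r² - 16r + 64 = 0
Factored: (r - 8)² = 0
Repeated root: r = 8
General solution: y = (C₁ + C₂x)e^(8x)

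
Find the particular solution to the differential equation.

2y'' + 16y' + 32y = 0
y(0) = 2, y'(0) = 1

General solution: y = (C₁ + C₂x)e^(-4x)
Repeated root r = -4
Applying ICs: C₁ = 2, C₂ = 9
Particular solution: y = (2 + 9x)e^(-4x)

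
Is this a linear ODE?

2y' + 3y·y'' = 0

No. Nonlinear (y·y'' term)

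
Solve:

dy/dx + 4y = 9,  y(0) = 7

General solution: y = 9/4 + Ce^(-4x)
Applying y(0) = 7: C = 7 - 9/4 = 19/4
Particular solution: y = 9/4 + (19/4)e^(-4x)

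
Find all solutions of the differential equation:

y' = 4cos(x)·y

Separating variables and integrating:
ln|y| = 4sin(x) + C

General solution: y = Ce^(4sin(x))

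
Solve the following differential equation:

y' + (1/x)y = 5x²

Using integrating factor method:

General solution: y = (5/4)x^3 + C/x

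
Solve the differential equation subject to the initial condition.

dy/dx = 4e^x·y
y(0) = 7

General solution: y = Ce^(4e^x)
Applying IC y(0) = 7:
Particular solution: y = 7e^(4(e^x - 1))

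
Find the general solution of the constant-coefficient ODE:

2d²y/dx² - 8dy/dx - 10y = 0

Characteristic equation: 2r² - 8r - 10 = 0
Divide by 2: r² - 4r - 5 = 0
Roots: r = 5, -1 (distinct real)
General solution: y = C₁e^(5x) + C₂e^(-x)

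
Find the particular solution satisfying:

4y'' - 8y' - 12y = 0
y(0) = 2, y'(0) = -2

General solution: y = C₁e^(3x) + C₂e^(-x)
Applying ICs: C₁ = 0, C₂ = 2
Particular solution: y = 2e^(-x)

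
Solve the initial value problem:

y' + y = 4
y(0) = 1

General solution: y = 4 + Ce^(-x)
Applying y(0) = 1: C = 1 - 4 = -3
Particular solution: y = 4 - 3e^(-x)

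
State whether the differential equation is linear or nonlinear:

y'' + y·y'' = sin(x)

Nonlinear (y·y'' term)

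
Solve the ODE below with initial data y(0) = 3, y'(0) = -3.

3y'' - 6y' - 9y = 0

General solution: y = C₁e^(3x) + C₂e^(-x)
Applying ICs: C₁ = 0, C₂ = 3
Particular solution: y = 3e^(-x)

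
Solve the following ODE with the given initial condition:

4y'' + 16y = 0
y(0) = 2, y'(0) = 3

General solution: y = C₁cos(2x) + C₂sin(2x)
Complex roots r = ±2i
Applying ICs: C₁ = 2, C₂ = 3/2
Particular solution: y = 2cos(2x) + (3/2)sin(2x)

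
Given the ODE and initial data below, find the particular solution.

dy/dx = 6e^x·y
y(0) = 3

General solution: y = Ce^(6e^x)
Applying IC y(0) = 3:
Particular solution: y = 3e^(6(e^x - 1))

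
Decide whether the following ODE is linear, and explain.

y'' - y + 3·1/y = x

Nonlinear (1/y term)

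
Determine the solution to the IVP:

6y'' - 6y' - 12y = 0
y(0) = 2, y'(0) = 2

General solution: y = C₁e^(2x) + C₂e^(-x)
Applying ICs: C₁ = 4/3, C₂ = 2/3
Particular solution: y = (4/3)e^(2x) + (2/3)e^(-x)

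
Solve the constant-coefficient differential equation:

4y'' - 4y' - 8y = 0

Characteristic equation: 4r² - 4r - 8 = 0
Divide by 4: r² - r - 2 = 0
Roots: r = 2, -1 (distinct real)
General solution: y = C₁e^(2x) + C₂e^(-x)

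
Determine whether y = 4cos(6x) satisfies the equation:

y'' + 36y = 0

Verification:
y'' = -144cos(6x)
y'' + 36y = 0 ✓

Yes, it is a solution.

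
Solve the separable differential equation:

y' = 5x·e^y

Separating variables and integrating:
-e^(-y) = 5x²/2 + C

General solution: y = -ln(C - 5x²/2)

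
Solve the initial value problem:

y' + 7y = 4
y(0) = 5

General solution: y = 4/7 + Ce^(-7x)
Applying y(0) = 5: C = 5 - 4/7 = 31/7
Particular solution: y = 4/7 + (31/7)e^(-7x)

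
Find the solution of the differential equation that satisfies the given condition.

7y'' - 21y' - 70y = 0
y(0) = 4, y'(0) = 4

General solution: y = C₁e^(5x) + C₂e^(-2x)
Applying ICs: C₁ = 12/7, C₂ = 16/7
Particular solution: y = (12/7)e^(5x) + (16/7)e^(-2x)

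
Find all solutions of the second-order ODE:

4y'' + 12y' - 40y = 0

Characteristic equation: 4r² + 12r - 40 = 0
Divide by 4: r² + 3r - 10 = 0
Roots: r = 2, -5 (distinct real)
General solution: y = C₁e^(2x) + C₂e^(-5x)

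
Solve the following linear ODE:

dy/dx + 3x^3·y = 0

Using integrating factor method:

General solution: y = Ce^(-3x^4/4)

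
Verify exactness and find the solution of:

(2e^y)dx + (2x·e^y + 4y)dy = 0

Verify exactness: ∂M/∂y = ∂N/∂x ✓
Find F(x,y) such that ∂F/∂x = M, ∂F/∂y = N
Solution: 2x·e^y + 2y² = C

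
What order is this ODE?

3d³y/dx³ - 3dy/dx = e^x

The order is 3 (highest derivative is of order 3).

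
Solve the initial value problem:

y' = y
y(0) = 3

General solution: y = Ce^x
Applying IC y(0) = 3:
Particular solution: y = 3e^x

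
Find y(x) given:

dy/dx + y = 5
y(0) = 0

General solution: y = 5 + Ce^(-x)
Applying y(0) = 0: C = 0 - 5 = -5
Particular solution: y = 5 - 5e^(-x)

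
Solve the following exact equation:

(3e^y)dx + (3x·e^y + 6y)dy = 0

Verify exactness: ∂M/∂y = ∂N/∂x ✓
Find F(x,y) such that ∂F/∂x = M, ∂F/∂y = N
Solution: 3x·e^y + 3y² = C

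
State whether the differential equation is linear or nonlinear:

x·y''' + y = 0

Linear (y and its derivatives appear to the first power only, no products of y terms)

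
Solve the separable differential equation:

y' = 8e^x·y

Separating variables and integrating:
ln|y| = 8e^x + C

General solution: y = Ce^(8e^x)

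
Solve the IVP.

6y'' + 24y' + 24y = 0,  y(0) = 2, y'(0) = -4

General solution: y = (C₁ + C₂x)e^(-2x)
Repeated root r = -2
Applying ICs: C₁ = 2, C₂ = 0
Particular solution: y = 2e^(-2x)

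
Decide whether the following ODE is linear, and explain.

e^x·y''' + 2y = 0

Linear (y and its derivatives appear to the first power only, no products of y terms)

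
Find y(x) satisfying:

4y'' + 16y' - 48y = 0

Characteristic equation: 4r² + 16r - 48 = 0
Divide by 4: r² + 4r - 12 = 0
Roots: r = 2, -6 (distinct real)
General solution: y = C₁e^(2x) + C₂e^(-6x)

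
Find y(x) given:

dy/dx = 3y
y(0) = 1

General solution: y = Ce^(3x)
Applying IC y(0) = 1:
Particular solution: y = e^(3x)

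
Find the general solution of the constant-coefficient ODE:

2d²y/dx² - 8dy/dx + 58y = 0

Characteristic equation: 2r² - 8r + 58 = 0
Divide by 2: r² - 4r + 29 = 0
Roots: r = 2 ± 5i (complex conjugates)
General solution: y = e^(2x)(C₁cos(5x) + C₂sin(5x))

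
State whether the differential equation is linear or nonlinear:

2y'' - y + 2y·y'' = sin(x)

Nonlinear (y·y'' term)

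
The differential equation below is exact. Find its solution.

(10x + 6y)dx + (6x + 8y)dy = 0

Verify exactness: ∂M/∂y = ∂N/∂x ✓
Find F(x,y) such that ∂F/∂x = M, ∂F/∂y = N
Solution: 5x² + 6xy + 4y² = C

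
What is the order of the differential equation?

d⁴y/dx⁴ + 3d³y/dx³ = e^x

The order is 4 (highest derivative is of order 4).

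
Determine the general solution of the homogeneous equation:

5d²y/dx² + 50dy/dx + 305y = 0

Characteristic equation: 5r² + 50r + 305 = 0
Divide by 5: r² + 10r + 61 = 0
Roots: r = -5 ± 6i (complex conjugates)
General solution: y = e^(-5x)(C₁cos(6x) + C₂sin(6x))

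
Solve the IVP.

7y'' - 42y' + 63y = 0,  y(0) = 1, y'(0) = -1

General solution: y = (C₁ + C₂x)e^(3x)
Repeated root r = 3
Applying ICs: C₁ = 1, C₂ = -4
Particular solution: y = (1 - 4x)e^(3x)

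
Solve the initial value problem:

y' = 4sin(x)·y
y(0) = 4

General solution: y = Ce^(-4cos(x))
Applying IC y(0) = 4:
Particular solution: y = 4e^(4(1-cos(x)))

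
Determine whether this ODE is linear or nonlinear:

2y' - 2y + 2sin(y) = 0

Nonlinear (sin(y) is nonlinear in y)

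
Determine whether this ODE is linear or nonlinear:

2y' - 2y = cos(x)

Linear (y and its derivatives appear to the first power only, no products of y terms)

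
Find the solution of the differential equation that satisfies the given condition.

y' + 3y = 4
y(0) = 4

General solution: y = 4/3 + Ce^(-3x)
Applying y(0) = 4: C = 4 - 4/3 = 8/3
Particular solution: y = 4/3 + (8/3)e^(-3x)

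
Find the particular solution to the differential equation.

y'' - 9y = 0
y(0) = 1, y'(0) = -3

General solution: y = C₁e^(3x) + C₂e^(-3x)
Applying ICs: C₁ = 0, C₂ = 1
Particular solution: y = e^(-3x)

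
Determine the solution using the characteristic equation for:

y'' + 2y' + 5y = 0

Characteristic equation: r² + 2r + 5 = 0
Roots: r = -1 ± 2i (complex conjugates)
General solution: y = e^(-x)(C₁cos(2x) + C₂sin(2x))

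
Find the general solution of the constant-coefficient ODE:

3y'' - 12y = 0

Characteristic equation: 3r² - 12 = 0
Divide by 3: r² - 4 = 0
Roots: r = 2, -2 (distinct real)
General solution: y = C₁e^(2x) + C₂e^(-2x)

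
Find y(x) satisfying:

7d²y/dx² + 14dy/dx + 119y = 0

Characteristic equation: 7r² + 14r + 119 = 0
Divide by 7: r² + 2r + 17 = 0
Roots: r = -1 ± 4i (complex conjugates)
General solution: y = e^(-x)(C₁cos(4x) + C₂sin(4x))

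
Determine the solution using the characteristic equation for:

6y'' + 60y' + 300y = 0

Characteristic equation: 6r² + 60r + 300 = 0
Divide by 6: r² + 10r + 50 = 0
Roots: r = -5 ± 5i (complex conjugates)
General solution: y = e^(-5x)(C₁cos(5x) + C₂sin(5x))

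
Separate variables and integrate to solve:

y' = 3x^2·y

Separating variables and integrating:
ln|y| = x^3 + C

General solution: y = Ce^(x^3)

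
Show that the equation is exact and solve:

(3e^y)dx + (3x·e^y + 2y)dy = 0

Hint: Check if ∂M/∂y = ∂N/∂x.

Verify exactness: ∂M/∂y = ∂N/∂x ✓
Find F(x,y) such that ∂F/∂x = M, ∂F/∂y = N
Solution: 3x·e^y + y² = C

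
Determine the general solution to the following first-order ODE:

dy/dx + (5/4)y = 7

Using integrating factor method:

General solution: y = 28/5 + Ce^(-5x/4)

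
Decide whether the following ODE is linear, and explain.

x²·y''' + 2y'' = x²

Linear (y and its derivatives appear to the first power only, no products of y terms)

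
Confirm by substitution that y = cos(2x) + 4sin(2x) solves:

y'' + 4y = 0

Verification:
y'' = -4cos(2x) - 16sin(2x)
y'' + 4y = 0 ✓

Yes, it is a solution.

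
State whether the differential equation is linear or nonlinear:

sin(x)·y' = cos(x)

Linear (y and its derivatives appear to the first power only, no products of y terms)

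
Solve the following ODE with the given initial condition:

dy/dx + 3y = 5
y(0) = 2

General solution: y = 5/3 + Ce^(-3x)
Applying y(0) = 2: C = 2 - 5/3 = 1/3
Particular solution: y = 5/3 + (1/3)e^(-3x)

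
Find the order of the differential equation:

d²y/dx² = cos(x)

The order is 2 (highest derivative is of order 2).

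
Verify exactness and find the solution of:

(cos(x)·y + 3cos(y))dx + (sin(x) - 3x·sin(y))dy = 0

Verify exactness: ∂M/∂y = ∂N/∂x ✓
Find F(x,y) such that ∂F/∂x = M, ∂F/∂y = N
Solution: sin(x)·y + 3x·cos(y) = C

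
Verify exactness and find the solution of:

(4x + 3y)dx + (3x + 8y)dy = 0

Verify exactness: ∂M/∂y = ∂N/∂x ✓
Find F(x,y) such that ∂F/∂x = M, ∂F/∂y = N
Solution: 2x² + 3xy + 4y² = C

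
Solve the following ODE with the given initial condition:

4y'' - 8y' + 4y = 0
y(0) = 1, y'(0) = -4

General solution: y = (C₁ + C₂x)e^x
Repeated root r = 1
Applying ICs: C₁ = 1, C₂ = -5
Particular solution: y = (1 - 5x)e^x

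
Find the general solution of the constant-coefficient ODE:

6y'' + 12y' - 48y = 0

Characteristic equation: 6r² + 12r - 48 = 0
Divide by 6: r² + 2r - 8 = 0
Roots: r = 2, -4 (distinct real)
General solution: y = C₁e^(2x) + C₂e^(-4x)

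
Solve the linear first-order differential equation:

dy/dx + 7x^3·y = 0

Using integrating factor method:

General solution: y = Ce^(-7x^4/4)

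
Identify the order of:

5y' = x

The order is 1 (highest derivative is of order 1).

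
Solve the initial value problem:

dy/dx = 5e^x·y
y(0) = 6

General solution: y = Ce^(5e^x)
Applying IC y(0) = 6:
Particular solution: y = 6e^(5(e^x - 1))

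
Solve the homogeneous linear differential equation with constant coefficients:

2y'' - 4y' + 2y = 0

Characteristic equation: 2r² - 4r + 2 = 0
Divide by 2: r² - 2r + 1 = 0
Factored: (r - 1)² = 0
Repeated root: r = 1
General solution: y = (C₁ + C₂x)e^x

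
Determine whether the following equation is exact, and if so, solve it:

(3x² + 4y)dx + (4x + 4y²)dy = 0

Verify exactness: ∂M/∂y = ∂N/∂x ✓
Find F(x,y) such that ∂F/∂x = M, ∂F/∂y = N
Solution: x³ + 4xy + 4y³/3 = C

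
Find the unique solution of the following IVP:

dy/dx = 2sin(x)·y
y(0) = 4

General solution: y = Ce^(-2cos(x))
Applying IC y(0) = 4:
Particular solution: y = 4e^(2(1-cos(x)))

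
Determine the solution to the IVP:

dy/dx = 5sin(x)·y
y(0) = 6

General solution: y = Ce^(-5cos(x))
Applying IC y(0) = 6:
Particular solution: y = 6e^(5(1-cos(x)))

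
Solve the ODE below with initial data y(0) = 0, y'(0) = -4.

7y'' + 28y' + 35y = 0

General solution: y = e^(-2x)(C₁cos(x) + C₂sin(x))
Complex roots r = -2 ± i
Applying ICs: C₁ = 0, C₂ = -4
Particular solution: y = e^(-2x)(-4sin(x))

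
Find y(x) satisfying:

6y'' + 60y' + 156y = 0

Characteristic equation: 6r² + 60r + 156 = 0
Divide by 6: r² + 10r + 26 = 0
Roots: r = -5 ± i (complex conjugates)
General solution: y = e^(-5x)(C₁cos(x) + C₂sin(x))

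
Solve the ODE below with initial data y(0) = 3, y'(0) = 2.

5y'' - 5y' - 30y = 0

General solution: y = C₁e^(3x) + C₂e^(-2x)
Applying ICs: C₁ = 8/5, C₂ = 7/5
Particular solution: y = (8/5)e^(3x) + (7/5)e^(-2x)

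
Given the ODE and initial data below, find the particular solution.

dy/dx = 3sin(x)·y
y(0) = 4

General solution: y = Ce^(-3cos(x))
Applying IC y(0) = 4:
Particular solution: y = 4e^(3(1-cos(x)))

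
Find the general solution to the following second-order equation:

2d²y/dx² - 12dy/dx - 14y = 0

Characteristic equation: 2r² - 12r - 14 = 0
Divide by 2: r² - 6r - 7 = 0
Roots: r = 7, -1 (distinct real)
General solution: y = C₁e^(7x) + C₂e^(-x)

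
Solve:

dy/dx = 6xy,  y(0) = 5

General solution: y = Ce^(3x²)
Applying IC y(0) = 5:
Particular solution: y = 5e^(3x²)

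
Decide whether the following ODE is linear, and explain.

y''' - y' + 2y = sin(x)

Linear (y and its derivatives appear to the first power only, no products of y terms)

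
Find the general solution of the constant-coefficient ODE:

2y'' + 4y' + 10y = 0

Characteristic equation: 2r² + 4r + 10 = 0
Divide by 2: r² + 2r + 5 = 0
Roots: r = -1 ± 2i (complex conjugates)
General solution: y = e^(-x)(C₁cos(2x) + C₂sin(2x))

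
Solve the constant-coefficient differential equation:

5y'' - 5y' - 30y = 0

Characteristic equation: 5r² - 5r - 30 = 0
Divide by 5: r² - r - 6 = 0
Roots: r = 3, -2 (distinct real)
General solution: y = C₁e^(3x) + C₂e^(-2x)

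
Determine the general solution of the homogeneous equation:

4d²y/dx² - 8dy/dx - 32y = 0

Characteristic equation: 4r² - 8r - 32 = 0
Divide by 4: r² - 2r - 8 = 0
Roots: r = 4, -2 (distinct real)
General solution: y = C₁e^(4x) + C₂e^(-2x)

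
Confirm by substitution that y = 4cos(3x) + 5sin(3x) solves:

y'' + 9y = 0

Verification:
y'' = -36cos(3x) - 45sin(3x)
y'' + 9y = 0 ✓

Yes, it is a solution.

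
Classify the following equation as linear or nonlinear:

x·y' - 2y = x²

Linear (y and its derivatives appear to the first power only, no products of y terms)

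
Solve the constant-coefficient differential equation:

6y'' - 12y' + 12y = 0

Characteristic equation: 6r² - 12r + 12 = 0
Divide by 6: r² - 2r + 2 = 0
Roots: r = 1 ± i (complex conjugates)
General solution: y = e^x(C₁cos(x) + C₂sin(x))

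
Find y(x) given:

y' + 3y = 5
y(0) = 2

General solution: y = 5/3 + Ce^(-3x)
Applying y(0) = 2: C = 2 - 5/3 = 1/3
Particular solution: y = 5/3 + (1/3)e^(-3x)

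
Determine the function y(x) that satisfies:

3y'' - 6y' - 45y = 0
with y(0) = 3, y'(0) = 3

General solution: y = C₁e^(5x) + C₂e^(-3x)
Applying ICs: C₁ = 3/2, C₂ = 3/2
Particular solution: y = (3/2)e^(5x) + (3/2)e^(-3x)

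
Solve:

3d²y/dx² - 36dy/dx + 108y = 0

Characteristic equation: 3r² - 36r + 108 = 0
Divide by 3: r² - 12r + 36 = 0
Factored: (r - 6)² = 0
Repeated root: r = 6
General solution: y = (C₁ + C₂x)e^(6x)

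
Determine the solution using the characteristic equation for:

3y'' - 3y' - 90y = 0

Characteristic equation: 3r² - 3r - 90 = 0
Divide by 3: r² - r - 30 = 0
Roots: r = 6, -5 (distinct real)
General solution: y = C₁e^(6x) + C₂e^(-5x)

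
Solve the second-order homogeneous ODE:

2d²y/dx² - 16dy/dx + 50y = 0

Characteristic equation: 2r² - 16r + 50 = 0
Divide by 2: r² - 8r + 25 = 0
Roots: r = 4 ± 3i (complex conjugates)
General solution: y = e^(4x)(C₁cos(3x) + C₂sin(3x))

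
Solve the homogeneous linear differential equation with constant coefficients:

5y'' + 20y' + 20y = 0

Characteristic equation: 5r² + 20r + 20 = 0
Divide by 5: r² + 4r + 4 = 0
Factored: (r + 2)² = 0
Repeated root: r = -2
General solution: y = (C₁ + C₂x)e^(-2x)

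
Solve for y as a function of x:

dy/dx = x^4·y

Separating variables and integrating:
ln|y| = x^5/5 + C

General solution: y = Ce^(x^5/5)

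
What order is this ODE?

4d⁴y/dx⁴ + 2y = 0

The order is 4 (highest derivative is of order 4).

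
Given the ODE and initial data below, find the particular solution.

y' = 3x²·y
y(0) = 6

General solution: y = Ce^(x³)
Applying IC y(0) = 6:
Particular solution: y = 6e^(x³)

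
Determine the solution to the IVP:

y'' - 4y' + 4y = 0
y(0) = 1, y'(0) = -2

General solution: y = (C₁ + C₂x)e^(2x)
Repeated root r = 2
Applying ICs: C₁ = 1, C₂ = -4
Particular solution: y = (1 - 4x)e^(2x)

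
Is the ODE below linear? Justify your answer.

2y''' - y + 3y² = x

No. Nonlinear (y² term)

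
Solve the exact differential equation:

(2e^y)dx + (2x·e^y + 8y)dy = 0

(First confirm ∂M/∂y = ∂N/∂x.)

Verify exactness: ∂M/∂y = ∂N/∂x ✓
Find F(x,y) such that ∂F/∂x = M, ∂F/∂y = N
Solution: 2x·e^y + 4y² = C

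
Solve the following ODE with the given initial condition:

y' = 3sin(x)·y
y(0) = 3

General solution: y = Ce^(-3cos(x))
Applying IC y(0) = 3:
Particular solution: y = 3e^(3(1-cos(x)))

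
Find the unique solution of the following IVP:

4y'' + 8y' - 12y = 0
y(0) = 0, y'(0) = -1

General solution: y = C₁e^x + C₂e^(-3x)
Applying ICs: C₁ = -1/4, C₂ = 1/4
Particular solution: y = -(1/4)e^x + (1/4)e^(-3x)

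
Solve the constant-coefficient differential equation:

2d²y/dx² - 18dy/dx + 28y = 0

Characteristic equation: 2r² - 18r + 28 = 0
Divide by 2: r² - 9r + 14 = 0
Roots: r = 2, 7 (distinct real)
General solution: y = C₁e^(2x) + C₂e^(7x)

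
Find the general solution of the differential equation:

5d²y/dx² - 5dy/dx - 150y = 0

Characteristic equation: 5r² - 5r - 150 = 0
Divide by 5: r² - r - 30 = 0
Roots: r = 6, -5 (distinct real)
General solution: y = C₁e^(6x) + C₂e^(-5x)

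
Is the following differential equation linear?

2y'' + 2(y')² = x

No. Nonlinear ((y')² term)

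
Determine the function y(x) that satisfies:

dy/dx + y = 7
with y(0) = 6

General solution: y = 7 + Ce^(-x)
Applying y(0) = 6: C = 6 - 7 = -1
Particular solution: y = 7 - e^(-x)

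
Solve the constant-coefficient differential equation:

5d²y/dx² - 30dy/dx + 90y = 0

Characteristic equation: 5r² - 30r + 90 = 0
Divide by 5: r² - 6r + 18 = 0
Roots: r = 3 ± 3i (complex conjugates)
General solution: y = e^(3x)(C₁cos(3x) + C₂sin(3x))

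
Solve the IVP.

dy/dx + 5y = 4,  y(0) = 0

General solution: y = 4/5 + Ce^(-5x)
Applying y(0) = 0: C = 0 - 4/5 = -4/5
Particular solution: y = 4/5 - (4/5)e^(-5x)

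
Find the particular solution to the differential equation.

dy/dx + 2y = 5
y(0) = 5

General solution: y = 5/2 + Ce^(-2x)
Applying y(0) = 5: C = 5 - 5/2 = 5/2
Particular solution: y = 5/2 + (5/2)e^(-2x)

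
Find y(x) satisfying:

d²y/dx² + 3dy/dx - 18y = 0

Characteristic equation: r² + 3r - 18 = 0
Roots: r = 3, -6 (distinct real)
General solution: y = C₁e^(3x) + C₂e^(-6x)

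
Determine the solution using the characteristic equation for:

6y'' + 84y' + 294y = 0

Characteristic equation: 6r² + 84r + 294 = 0
Divide by 6: r² + 14r + 49 = 0
Factored: (r + 7)² = 0
Repeated root: r = -7
General solution: y = (C₁ + C₂x)e^(-7x)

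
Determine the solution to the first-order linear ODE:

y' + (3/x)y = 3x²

Using integrating factor method:

General solution: y = (1/2)x^3 + Cx^(-3)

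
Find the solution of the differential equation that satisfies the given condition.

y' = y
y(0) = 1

General solution: y = Ce^x
Applying IC y(0) = 1:
Particular solution: y = e^x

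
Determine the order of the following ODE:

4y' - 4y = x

The order is 1 (highest derivative is of order 1).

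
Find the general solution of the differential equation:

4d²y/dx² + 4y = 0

Characteristic equation: 4r² + 4 = 0
Divide by 4: r² + 1 = 0
Roots: r = ±i (complex conjugates)
General solution: y = C₁cos(x) + C₂sin(x)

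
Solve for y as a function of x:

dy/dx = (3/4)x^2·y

Separating variables and integrating:
ln|y| = x^3/4 + C

General solution: y = Ce^(x^3/4)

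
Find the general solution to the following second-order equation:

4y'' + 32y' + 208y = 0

Characteristic equation: 4r² + 32r + 208 = 0
Divide by 4: r² + 8r + 52 = 0
Roots: r = -4 ± 6i (complex conjugates)
General solution: y = e^(-4x)(C₁cos(6x) + C₂sin(6x))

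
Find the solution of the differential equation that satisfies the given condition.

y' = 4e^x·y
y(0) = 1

General solution: y = Ce^(4e^x)
Applying IC y(0) = 1:
Particular solution: y = e^(4(e^x - 1))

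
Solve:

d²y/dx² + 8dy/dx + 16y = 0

Characteristic equation: r² + 8r + 16 = 0
Factored: (r + 4)² = 0
Repeated root: r = -4
General solution: y = (C₁ + C₂x)e^(-4x)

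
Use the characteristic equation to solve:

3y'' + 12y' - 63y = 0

Characteristic equation: 3r² + 12r - 63 = 0
Divide by 3: r² + 4r - 21 = 0
Roots: r = 3, -7 (distinct real)
General solution: y = C₁e^(3x) + C₂e^(-7x)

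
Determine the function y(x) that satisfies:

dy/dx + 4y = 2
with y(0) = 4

General solution: y = 1/2 + Ce^(-4x)
Applying y(0) = 4: C = 4 - 1/2 = 7/2
Particular solution: y = 1/2 + (7/2)e^(-4x)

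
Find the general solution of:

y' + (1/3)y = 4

Using integrating factor method:

General solution: y = 12 + Ce^(-x/3)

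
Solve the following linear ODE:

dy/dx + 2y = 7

Using integrating factor method:

General solution: y = 7/2 + Ce^(-2x)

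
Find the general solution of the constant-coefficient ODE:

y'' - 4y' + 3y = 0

Characteristic equation: r² - 4r + 3 = 0
Roots: r = 1, 3 (distinct real)
General solution: y = C₁e^x + C₂e^(3x)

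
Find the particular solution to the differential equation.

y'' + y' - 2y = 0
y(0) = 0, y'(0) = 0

General solution: y = C₁e^x + C₂e^(-2x)
Applying ICs: C₁ = 0, C₂ = 0
Particular solution: y = 0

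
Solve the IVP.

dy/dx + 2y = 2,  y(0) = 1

General solution: y = 1 + Ce^(-2x)
Applying y(0) = 1: C = 1 - 1 = 0
Particular solution: y = 1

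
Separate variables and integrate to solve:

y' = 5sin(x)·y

Separating variables and integrating:
ln|y| = -5cos(x) + C

General solution: y = Ce^(-5cos(x))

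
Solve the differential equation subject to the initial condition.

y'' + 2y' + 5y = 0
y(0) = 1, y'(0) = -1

General solution: y = e^(-x)(C₁cos(2x) + C₂sin(2x))
Complex roots r = -1 ± 2i
Applying ICs: C₁ = 1, C₂ = 0
Particular solution: y = e^(-x)(cos(2x))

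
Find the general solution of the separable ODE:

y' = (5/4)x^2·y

Separating variables and integrating:
ln|y| = 5x^3/12 + C

General solution: y = Ce^(5x^3/12)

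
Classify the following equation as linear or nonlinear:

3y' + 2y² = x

Nonlinear (y² term)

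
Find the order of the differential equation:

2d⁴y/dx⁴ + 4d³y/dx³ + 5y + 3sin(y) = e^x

The order is 4 (highest derivative is of order 4).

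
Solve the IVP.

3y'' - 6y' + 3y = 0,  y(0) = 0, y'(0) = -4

General solution: y = (C₁ + C₂x)e^x
Repeated root r = 1
Applying ICs: C₁ = 0, C₂ = -4
Particular solution: y = -4xe^x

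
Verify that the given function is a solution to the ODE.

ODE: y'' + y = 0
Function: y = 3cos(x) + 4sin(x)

Verification:
y'' = -3cos(x) - 4sin(x)
y'' + y = 0 ✓

Yes, it is a solution.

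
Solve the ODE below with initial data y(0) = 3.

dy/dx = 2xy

General solution: y = Ce^(x²)
Applying IC y(0) = 3:
Particular solution: y = 3e^(x²)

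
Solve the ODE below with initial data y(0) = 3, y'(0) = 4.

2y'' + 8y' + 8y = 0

General solution: y = (C₁ + C₂x)e^(-2x)
Repeated root r = -2
Applying ICs: C₁ = 3, C₂ = 10
Particular solution: y = (3 + 10x)e^(-2x)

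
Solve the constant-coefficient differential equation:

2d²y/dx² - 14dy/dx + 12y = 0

Characteristic equation: 2r² - 14r + 12 = 0
Divide by 2: r² - 7r + 6 = 0
Roots: r = 6, 1 (distinct real)
General solution: y = C₁e^(6x) + C₂e^x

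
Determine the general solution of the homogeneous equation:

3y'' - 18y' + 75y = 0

Characteristic equation: 3r² - 18r + 75 = 0
Divide by 3: r² - 6r + 25 = 0
Roots: r = 3 ± 4i (complex conjugates)
General solution: y = e^(3x)(C₁cos(4x) + C₂sin(4x))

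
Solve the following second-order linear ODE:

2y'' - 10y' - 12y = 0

Characteristic equation: 2r² - 10r - 12 = 0
Divide by 2: r² - 5r - 6 = 0
Roots: r = 6, -1 (distinct real)
General solution: y = C₁e^(6x) + C₂e^(-x)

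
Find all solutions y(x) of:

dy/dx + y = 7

Using integrating factor method:

General solution: y = 7 + Ce^(-x)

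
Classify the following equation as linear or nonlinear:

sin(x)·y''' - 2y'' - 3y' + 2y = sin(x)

Linear (y and its derivatives appear to the first power only, no products of y terms)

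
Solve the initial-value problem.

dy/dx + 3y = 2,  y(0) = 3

General solution: y = 2/3 + Ce^(-3x)
Applying y(0) = 3: C = 3 - 2/3 = 7/3
Particular solution: y = 2/3 + (7/3)e^(-3x)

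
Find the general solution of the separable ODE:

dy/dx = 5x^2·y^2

Separating variables and integrating:
-1/y = 5x^3/3 + C

General solution: y^-1 = (-5/3)x^3 + C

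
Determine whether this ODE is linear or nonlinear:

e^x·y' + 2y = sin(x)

Linear (y and its derivatives appear to the first power only, no products of y terms)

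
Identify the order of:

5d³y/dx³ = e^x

The order is 3 (highest derivative is of order 3).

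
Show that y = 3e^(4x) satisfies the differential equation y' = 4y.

Verification:
y = 3e^(4x)
y' = 12e^(4x)
4y = 12e^(4x)
y' = 4y ✓

Yes, it is a solution.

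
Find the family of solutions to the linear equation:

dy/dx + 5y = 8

Using integrating factor method:

General solution: y = 8/5 + Ce^(-5x)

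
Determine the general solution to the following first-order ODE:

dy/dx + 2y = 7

Using integrating factor method:

General solution: y = 7/2 + Ce^(-2x)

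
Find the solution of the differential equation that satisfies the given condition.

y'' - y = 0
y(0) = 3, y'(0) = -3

General solution: y = C₁e^x + C₂e^(-x)
Applying ICs: C₁ = 0, C₂ = 3
Particular solution: y = 3e^(-x)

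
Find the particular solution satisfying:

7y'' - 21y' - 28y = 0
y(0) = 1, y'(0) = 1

General solution: y = C₁e^(4x) + C₂e^(-x)
Applying ICs: C₁ = 2/5, C₂ = 3/5
Particular solution: y = (2/5)e^(4x) + (3/5)e^(-x)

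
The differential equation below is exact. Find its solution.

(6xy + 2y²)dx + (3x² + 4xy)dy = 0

Verify exactness: ∂M/∂y = ∂N/∂x ✓
Find F(x,y) such that ∂F/∂x = M, ∂F/∂y = N
Solution: 3x²y + 2xy² = C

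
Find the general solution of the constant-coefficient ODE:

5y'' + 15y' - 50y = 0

Characteristic equation: 5r² + 15r - 50 = 0
Divide by 5: r² + 3r - 10 = 0
Roots: r = 2, -5 (distinct real)
General solution: y = C₁e^(2x) + C₂e^(-5x)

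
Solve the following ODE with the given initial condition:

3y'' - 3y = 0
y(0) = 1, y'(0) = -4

General solution: y = C₁e^x + C₂e^(-x)
Applying ICs: C₁ = -3/2, C₂ = 5/2
Particular solution: y = -(3/2)e^x + (5/2)e^(-x)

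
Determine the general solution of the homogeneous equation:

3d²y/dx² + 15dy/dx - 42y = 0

Characteristic equation: 3r² + 15r - 42 = 0
Divide by 3: r² + 5r - 14 = 0
Roots: r = 2, -7 (distinct real)
General solution: y = C₁e^(2x) + C₂e^(-7x)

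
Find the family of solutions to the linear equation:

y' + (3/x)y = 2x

Using integrating factor method:

General solution: y = (2/5)x^2 + Cx^(-3)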